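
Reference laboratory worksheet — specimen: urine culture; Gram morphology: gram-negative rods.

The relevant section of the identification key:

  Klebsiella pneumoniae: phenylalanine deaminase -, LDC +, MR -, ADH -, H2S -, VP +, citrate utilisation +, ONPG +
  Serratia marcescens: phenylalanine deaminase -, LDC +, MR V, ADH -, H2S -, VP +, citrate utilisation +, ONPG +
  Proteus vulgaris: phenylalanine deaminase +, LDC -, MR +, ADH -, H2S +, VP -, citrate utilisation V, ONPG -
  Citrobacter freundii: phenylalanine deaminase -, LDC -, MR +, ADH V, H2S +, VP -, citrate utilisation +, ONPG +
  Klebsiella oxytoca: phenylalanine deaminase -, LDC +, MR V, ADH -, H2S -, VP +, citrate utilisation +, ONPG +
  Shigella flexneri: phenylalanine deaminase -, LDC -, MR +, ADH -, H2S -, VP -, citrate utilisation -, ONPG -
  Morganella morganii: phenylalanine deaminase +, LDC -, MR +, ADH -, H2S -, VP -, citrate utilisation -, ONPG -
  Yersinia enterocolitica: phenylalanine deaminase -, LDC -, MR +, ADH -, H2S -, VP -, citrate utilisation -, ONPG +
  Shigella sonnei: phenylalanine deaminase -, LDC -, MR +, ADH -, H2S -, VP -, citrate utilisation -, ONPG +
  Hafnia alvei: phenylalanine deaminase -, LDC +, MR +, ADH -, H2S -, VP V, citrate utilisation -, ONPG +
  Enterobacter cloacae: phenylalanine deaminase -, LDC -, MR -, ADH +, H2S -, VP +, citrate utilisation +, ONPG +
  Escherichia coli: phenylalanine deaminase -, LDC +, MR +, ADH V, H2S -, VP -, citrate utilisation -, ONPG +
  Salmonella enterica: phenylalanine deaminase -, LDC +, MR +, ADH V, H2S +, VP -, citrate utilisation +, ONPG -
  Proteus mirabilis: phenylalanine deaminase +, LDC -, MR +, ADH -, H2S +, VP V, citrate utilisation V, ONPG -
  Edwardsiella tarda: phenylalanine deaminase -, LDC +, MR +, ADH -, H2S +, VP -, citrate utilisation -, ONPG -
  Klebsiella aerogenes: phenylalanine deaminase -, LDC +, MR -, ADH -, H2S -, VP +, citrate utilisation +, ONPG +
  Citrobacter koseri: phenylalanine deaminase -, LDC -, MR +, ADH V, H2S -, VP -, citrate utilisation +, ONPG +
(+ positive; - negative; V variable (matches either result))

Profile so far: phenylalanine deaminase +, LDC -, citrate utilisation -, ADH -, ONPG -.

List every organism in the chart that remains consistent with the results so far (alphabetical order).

Morganella morganii, Proteus mirabilis, Proteus vulgaris

ONPG -: excludes 11 organisms — 6 left.
ADH -: all 6 remaining candidates are consistent.
citrate utilisation -: excludes Salmonella enterica — 5 left.
LDC -: excludes Edwardsiella tarda — 4 left.
phenylalanine deaminase +: excludes Shigella flexneri — 3 left.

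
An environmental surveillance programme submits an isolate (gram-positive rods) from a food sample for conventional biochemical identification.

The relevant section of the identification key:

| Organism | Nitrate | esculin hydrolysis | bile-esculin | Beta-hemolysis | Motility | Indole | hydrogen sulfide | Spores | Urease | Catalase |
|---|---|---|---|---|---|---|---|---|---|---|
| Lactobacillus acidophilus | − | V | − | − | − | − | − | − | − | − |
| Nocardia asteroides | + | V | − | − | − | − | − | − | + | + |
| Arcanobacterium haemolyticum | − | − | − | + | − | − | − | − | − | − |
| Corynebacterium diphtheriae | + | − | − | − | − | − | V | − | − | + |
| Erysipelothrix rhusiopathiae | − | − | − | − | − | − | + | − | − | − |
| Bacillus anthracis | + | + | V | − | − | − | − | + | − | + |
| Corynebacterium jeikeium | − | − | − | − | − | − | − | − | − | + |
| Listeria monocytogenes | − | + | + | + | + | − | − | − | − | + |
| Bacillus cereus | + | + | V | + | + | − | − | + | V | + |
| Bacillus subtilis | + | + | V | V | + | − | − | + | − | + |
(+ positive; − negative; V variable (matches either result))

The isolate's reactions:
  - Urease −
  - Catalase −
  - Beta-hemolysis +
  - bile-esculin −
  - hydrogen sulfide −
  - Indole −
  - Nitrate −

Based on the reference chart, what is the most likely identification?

Arcanobacterium haemolyticum

Nitrate −: excludes 5 organisms — 5 left.
bile-esculin −: excludes Listeria monocytogenes — 4 left.
Urease −: all 4 remaining candidates are consistent.
hydrogen sulfide −: excludes Erysipelothrix rhusiopathiae — 3 left.
Catalase −: excludes Corynebacterium jeikeium — 2 left.
Beta-hemolysis +: excludes Lactobacillus acidophilus — 1 left.
Indole −: the one remaining candidate is consistent.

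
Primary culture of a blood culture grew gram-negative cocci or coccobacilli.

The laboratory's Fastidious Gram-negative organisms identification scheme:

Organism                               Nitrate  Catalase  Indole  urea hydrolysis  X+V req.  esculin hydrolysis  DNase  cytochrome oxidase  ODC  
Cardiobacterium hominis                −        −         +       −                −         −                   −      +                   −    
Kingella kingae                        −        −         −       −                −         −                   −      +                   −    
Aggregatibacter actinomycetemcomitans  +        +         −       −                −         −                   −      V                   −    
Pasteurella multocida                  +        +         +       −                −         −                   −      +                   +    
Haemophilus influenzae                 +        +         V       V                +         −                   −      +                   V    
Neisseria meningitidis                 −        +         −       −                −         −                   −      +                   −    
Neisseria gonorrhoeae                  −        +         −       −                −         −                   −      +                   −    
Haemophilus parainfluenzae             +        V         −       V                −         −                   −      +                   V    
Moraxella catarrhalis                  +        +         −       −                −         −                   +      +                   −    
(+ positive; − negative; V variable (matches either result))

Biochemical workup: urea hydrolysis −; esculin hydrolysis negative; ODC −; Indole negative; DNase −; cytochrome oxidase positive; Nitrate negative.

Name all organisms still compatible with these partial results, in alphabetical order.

cytochrome oxidase +: all 9 remaining candidates are consistent.
Indole −: excludes Cardiobacterium hominis, Pasteurella multocida — 7 left.
DNase −: excludes Moraxella catarrhalis — 6 left.
ODC −: all 6 remaining candidates are consistent.
esculin hydrolysis −: all 6 remaining candidates are consistent.
urea hydrolysis −: all 6 remaining candidates are consistent.
Nitrate −: excludes Aggregatibacter actinomycetemcomitans, Haemophilus influenzae, Haemophilus parainfluenzae — 3 left.

Kingella kingae, Neisseria gonorrhoeae, Neisseria meningitidis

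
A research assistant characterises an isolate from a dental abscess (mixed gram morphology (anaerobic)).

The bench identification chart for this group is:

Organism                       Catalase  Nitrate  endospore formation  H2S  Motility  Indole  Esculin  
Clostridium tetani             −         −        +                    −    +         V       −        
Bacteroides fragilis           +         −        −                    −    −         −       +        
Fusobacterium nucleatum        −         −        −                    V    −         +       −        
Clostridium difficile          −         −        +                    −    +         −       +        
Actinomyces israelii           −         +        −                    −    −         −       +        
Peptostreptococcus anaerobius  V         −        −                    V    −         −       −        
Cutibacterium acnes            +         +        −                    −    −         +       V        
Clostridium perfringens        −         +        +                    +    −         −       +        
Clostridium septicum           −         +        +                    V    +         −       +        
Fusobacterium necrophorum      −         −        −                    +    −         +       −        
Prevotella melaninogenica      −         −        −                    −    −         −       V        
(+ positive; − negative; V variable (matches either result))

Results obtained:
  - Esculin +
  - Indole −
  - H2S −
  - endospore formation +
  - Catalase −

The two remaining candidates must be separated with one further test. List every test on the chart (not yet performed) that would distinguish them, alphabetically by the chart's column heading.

Catalase −: excludes Bacteroides fragilis, Cutibacterium acnes — 9 left.
Indole −: excludes Fusobacterium nucleatum, Fusobacterium necrophorum — 7 left.
H2S −: excludes Clostridium perfringens — 6 left.
endospore formation +: excludes Actinomyces israelii, Peptostreptococcus anaerobius, Prevotella melaninogenica — 3 left.
Esculin +: excludes Clostridium tetani — 2 left.
Two candidates remain: Clostridium difficile and Clostridium septicum.
  Nitrate: Clostridium difficile −, Clostridium septicum + — discriminates.
  Motility: + vs + — same for both, does not separate.

Nitrate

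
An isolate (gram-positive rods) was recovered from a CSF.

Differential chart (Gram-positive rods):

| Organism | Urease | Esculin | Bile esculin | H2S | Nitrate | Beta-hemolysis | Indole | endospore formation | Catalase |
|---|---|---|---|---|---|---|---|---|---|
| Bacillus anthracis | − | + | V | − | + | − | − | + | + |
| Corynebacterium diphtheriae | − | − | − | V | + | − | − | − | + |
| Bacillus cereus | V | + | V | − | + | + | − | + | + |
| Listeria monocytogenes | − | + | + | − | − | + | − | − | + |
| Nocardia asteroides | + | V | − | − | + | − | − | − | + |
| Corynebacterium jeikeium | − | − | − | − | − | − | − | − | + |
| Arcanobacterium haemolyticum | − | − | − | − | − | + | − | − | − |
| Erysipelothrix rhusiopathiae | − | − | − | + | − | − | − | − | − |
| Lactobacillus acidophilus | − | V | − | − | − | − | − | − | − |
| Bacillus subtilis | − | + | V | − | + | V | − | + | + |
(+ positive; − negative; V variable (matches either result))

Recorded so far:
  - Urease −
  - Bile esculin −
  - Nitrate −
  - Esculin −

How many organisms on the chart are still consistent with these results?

4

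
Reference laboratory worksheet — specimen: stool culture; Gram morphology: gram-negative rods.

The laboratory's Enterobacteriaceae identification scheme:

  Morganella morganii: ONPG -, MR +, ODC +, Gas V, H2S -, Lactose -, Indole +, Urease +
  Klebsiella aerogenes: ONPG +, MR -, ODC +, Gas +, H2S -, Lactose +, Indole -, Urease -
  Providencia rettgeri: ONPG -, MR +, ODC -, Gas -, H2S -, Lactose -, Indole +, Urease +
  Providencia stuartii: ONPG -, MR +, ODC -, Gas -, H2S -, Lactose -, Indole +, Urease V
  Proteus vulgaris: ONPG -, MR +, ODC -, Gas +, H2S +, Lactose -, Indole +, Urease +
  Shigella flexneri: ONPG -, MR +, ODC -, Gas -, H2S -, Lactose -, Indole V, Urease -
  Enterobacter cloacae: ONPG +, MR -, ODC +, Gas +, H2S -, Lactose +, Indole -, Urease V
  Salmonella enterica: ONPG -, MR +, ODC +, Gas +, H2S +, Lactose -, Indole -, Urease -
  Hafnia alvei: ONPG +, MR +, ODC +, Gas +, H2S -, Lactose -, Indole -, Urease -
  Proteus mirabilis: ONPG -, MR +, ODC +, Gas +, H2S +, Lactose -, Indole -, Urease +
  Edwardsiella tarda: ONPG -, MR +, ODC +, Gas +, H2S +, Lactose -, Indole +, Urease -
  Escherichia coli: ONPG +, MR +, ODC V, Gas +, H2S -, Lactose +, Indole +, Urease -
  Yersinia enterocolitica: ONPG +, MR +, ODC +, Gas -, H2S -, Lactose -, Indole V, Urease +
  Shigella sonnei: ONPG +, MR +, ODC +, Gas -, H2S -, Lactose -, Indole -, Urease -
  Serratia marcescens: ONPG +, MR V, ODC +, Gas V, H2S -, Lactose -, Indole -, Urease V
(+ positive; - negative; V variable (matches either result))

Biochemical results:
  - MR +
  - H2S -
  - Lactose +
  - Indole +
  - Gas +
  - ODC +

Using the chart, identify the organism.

Escherichia coli

H2S -: excludes Proteus vulgaris, Salmonella enterica, Proteus mirabilis, Edwardsiella tarda — 11 left.
Indole +: excludes 5 organisms — 6 left.
MR +: all 6 remaining candidates are consistent.
ODC +: excludes Providencia rettgeri, Providencia stuartii, Shigella flexneri — 3 left.
Lactose +: excludes Morganella morganii, Yersinia enterocolitica — 1 left.
Gas +: the one remaining candidate is consistent.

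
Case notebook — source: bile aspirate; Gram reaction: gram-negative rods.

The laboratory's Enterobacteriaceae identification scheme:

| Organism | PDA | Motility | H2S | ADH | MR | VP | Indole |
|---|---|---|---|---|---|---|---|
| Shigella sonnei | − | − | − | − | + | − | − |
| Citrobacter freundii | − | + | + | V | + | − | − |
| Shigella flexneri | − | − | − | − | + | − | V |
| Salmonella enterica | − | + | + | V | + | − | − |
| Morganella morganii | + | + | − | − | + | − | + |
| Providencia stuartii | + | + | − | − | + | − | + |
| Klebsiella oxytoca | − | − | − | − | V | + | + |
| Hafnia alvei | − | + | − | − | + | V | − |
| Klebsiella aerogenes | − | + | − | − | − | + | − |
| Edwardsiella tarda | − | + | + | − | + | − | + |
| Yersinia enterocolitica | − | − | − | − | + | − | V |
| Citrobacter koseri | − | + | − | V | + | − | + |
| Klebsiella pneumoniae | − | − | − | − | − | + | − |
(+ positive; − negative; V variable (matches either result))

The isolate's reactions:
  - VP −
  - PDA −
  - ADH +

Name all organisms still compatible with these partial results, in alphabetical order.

Citrobacter freundii, Citrobacter koseri, Salmonella enterica

ADH +: excludes 10 organisms — 3 left.
PDA −: all 3 remaining candidates are consistent.
VP −: all 3 remaining candidates are consistent.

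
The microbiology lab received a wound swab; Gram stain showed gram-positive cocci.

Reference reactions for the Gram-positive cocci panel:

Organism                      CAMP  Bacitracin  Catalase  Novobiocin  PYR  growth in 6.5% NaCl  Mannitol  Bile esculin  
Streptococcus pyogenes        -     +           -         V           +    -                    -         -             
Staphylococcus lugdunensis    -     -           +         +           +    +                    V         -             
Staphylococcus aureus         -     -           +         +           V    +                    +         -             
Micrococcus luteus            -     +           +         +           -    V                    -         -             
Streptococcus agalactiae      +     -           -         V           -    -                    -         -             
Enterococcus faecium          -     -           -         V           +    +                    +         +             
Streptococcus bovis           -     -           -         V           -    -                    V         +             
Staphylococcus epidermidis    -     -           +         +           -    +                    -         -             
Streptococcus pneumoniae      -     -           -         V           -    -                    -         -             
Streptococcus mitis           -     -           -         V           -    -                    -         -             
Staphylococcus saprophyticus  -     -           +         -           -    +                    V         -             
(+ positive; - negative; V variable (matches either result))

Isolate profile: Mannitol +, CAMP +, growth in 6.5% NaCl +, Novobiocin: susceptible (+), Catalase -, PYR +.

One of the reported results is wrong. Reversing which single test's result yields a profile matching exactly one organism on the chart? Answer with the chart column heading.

As reported, no row in the chart matches all 6 reactions.
Reversing Catalase → still no organism matches.
Reversing CAMP (to -) → unique match: Enterococcus faecium.
Reversing Novobiocin → still no organism matches.
Reversing growth in 6.5% NaCl → still no organism matches.
Reversing PYR → still no organism matches.
Reversing Mannitol → still no organism matches.

CAMP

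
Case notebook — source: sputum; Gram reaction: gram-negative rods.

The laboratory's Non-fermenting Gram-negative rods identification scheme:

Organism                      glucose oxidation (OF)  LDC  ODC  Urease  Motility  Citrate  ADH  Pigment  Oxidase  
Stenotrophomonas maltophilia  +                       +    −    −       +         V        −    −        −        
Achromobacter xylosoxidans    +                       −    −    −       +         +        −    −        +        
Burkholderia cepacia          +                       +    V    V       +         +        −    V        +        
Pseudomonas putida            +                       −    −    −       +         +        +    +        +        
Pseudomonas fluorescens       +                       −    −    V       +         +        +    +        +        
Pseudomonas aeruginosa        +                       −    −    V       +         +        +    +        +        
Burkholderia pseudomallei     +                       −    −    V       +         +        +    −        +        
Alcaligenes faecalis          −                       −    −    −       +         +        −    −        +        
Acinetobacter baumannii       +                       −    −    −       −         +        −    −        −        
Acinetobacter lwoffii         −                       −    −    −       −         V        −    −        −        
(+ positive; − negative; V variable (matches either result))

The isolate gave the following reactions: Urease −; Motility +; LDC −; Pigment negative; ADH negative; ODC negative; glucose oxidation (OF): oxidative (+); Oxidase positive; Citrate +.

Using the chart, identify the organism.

Motility +: excludes Acinetobacter baumannii, Acinetobacter lwoffii — 8 left.
glucose oxidation (OF) +: excludes Alcaligenes faecalis — 7 left.
Urease −: all 7 remaining candidates are consistent.
Oxidase +: excludes Stenotrophomonas maltophilia — 6 left.
LDC −: excludes Burkholderia cepacia — 5 left.
ODC −: all 5 remaining candidates are consistent.
ADH −: excludes Pseudomonas putida, Pseudomonas fluorescens, Pseudomonas aeruginosa, Burkholderia pseudomallei — 1 left.
Pigment −: the one remaining candidate is consistent.
Citrate +: the one remaining candidate is consistent.

Achromobacter xylosoxidans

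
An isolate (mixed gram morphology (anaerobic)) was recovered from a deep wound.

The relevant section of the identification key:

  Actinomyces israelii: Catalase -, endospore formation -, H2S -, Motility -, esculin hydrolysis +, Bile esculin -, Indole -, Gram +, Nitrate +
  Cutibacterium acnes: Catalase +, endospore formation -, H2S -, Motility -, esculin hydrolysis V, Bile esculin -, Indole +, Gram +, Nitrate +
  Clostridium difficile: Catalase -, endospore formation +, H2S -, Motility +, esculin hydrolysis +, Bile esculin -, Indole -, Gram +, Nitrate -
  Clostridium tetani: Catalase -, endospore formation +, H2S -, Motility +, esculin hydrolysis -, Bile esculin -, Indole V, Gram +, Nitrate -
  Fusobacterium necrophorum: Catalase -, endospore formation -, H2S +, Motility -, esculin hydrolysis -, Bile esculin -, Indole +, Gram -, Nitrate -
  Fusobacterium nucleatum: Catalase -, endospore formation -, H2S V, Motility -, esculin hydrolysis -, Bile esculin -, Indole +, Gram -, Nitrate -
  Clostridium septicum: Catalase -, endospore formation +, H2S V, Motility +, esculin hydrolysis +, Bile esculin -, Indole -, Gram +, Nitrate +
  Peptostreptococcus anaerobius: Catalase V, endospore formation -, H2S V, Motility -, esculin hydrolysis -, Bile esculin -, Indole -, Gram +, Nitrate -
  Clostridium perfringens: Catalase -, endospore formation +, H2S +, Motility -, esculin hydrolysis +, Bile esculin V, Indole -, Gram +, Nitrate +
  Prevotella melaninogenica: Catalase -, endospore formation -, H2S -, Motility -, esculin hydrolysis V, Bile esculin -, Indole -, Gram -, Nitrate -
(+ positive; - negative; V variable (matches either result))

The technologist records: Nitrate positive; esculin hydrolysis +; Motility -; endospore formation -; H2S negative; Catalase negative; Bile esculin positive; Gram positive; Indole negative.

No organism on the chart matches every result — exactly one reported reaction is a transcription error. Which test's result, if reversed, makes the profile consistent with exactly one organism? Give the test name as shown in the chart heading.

As reported, no row in the chart matches all 9 reactions.
Reversing endospore formation → still no organism matches.
Reversing Nitrate → still no organism matches.
Reversing H2S → still no organism matches.
Reversing Motility → still no organism matches.
Reversing Bile esculin (to -) → unique match: Actinomyces israelii.
Reversing Gram → still no organism matches.
Reversing Catalase → still no organism matches.
Reversing esculin hydrolysis → still no organism matches.
Reversing Indole → still no organism matches.

Bile esculin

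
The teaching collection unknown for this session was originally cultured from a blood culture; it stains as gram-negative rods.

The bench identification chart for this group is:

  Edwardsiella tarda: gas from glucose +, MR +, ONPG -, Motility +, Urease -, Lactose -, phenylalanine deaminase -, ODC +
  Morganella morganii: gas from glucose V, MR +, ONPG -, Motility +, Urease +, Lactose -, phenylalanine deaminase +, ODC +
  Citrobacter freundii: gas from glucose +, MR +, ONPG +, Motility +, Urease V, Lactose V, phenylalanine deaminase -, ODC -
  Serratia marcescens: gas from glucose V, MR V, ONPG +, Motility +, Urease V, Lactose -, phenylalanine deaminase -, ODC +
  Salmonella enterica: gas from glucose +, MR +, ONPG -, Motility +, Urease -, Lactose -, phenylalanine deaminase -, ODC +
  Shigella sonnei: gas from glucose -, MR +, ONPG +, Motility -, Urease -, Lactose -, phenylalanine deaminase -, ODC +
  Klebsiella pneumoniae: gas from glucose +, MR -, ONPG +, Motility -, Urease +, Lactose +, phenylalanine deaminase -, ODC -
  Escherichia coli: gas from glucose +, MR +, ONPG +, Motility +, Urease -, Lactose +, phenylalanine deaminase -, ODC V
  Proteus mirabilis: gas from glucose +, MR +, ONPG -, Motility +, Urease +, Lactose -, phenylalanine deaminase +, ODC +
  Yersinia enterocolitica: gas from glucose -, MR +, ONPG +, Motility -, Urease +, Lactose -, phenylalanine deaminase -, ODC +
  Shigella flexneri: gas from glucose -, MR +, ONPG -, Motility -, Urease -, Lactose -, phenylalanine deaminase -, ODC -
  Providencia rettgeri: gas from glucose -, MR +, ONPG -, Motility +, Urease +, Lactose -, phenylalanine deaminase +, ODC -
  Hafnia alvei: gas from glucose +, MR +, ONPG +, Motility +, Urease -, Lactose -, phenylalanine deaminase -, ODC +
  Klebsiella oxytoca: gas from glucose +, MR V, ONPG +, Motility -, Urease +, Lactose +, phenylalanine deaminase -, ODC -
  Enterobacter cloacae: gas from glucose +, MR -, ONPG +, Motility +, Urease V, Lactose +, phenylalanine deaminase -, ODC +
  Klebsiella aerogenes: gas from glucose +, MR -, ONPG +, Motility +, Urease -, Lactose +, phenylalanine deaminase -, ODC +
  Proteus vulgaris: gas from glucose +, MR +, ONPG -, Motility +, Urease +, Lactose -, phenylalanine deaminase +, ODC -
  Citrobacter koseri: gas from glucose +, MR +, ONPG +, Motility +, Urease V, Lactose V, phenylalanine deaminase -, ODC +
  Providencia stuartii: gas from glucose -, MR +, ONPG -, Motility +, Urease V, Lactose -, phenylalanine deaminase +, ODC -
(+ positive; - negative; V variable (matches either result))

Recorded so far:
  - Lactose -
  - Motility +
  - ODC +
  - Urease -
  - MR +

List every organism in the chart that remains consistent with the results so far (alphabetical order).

Lactose -: excludes 5 organisms — 14 left.
ODC +: excludes 5 organisms — 9 left.
Urease -: excludes Morganella morganii, Proteus mirabilis, Yersinia enterocolitica — 6 left.
MR +: all 6 remaining candidates are consistent.
Motility +: excludes Shigella sonnei — 5 left.

Citrobacter koseri, Edwardsiella tarda, Hafnia alvei, Salmonella enterica, Serratia marcescens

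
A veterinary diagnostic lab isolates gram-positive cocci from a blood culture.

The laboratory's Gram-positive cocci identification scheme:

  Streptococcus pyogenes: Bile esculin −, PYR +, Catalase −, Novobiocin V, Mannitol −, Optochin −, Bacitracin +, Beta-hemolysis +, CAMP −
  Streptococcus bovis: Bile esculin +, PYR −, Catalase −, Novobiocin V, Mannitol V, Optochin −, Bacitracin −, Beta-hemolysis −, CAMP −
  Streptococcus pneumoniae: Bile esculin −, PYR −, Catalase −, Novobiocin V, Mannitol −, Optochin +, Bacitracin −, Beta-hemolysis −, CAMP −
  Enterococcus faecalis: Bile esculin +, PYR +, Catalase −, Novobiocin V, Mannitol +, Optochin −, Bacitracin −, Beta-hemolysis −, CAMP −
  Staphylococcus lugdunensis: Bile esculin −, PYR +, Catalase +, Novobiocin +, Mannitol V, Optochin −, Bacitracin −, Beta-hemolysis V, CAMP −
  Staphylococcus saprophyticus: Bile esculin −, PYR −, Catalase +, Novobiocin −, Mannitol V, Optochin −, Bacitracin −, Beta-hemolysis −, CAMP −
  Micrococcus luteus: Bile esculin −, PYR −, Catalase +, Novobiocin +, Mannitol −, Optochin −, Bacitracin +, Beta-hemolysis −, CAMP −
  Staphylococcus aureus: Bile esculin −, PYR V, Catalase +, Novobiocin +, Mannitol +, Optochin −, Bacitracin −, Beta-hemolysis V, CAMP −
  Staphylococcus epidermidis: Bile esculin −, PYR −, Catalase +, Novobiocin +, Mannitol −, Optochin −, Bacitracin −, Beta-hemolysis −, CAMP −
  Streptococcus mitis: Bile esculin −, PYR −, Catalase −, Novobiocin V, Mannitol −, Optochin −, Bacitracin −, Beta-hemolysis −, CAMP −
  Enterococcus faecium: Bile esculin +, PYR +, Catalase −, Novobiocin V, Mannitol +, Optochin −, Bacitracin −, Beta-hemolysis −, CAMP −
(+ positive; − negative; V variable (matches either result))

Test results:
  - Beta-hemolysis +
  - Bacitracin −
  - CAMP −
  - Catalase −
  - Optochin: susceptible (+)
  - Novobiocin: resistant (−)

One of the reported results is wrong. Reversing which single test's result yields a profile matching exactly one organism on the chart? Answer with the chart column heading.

Beta-hemolysis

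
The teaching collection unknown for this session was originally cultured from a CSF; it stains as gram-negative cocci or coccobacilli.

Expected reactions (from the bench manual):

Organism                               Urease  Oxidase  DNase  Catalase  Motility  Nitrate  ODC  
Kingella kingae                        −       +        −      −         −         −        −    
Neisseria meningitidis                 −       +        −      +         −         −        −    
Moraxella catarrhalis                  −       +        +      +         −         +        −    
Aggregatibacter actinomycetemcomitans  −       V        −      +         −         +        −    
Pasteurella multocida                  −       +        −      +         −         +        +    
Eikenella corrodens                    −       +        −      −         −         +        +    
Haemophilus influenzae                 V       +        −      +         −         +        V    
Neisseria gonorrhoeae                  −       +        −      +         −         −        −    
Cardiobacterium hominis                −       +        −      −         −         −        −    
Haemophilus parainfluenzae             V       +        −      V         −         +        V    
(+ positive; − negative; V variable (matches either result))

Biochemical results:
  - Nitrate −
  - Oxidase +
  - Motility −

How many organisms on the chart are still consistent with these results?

4

Nitrate −: excludes 6 organisms — 4 left.
Oxidase +: all 4 remaining candidates are consistent.
Motility −: all 4 remaining candidates are consistent.
Still consistent: Cardiobacterium hominis, Kingella kingae, Neisseria gonorrhoeae, Neisseria meningitidis.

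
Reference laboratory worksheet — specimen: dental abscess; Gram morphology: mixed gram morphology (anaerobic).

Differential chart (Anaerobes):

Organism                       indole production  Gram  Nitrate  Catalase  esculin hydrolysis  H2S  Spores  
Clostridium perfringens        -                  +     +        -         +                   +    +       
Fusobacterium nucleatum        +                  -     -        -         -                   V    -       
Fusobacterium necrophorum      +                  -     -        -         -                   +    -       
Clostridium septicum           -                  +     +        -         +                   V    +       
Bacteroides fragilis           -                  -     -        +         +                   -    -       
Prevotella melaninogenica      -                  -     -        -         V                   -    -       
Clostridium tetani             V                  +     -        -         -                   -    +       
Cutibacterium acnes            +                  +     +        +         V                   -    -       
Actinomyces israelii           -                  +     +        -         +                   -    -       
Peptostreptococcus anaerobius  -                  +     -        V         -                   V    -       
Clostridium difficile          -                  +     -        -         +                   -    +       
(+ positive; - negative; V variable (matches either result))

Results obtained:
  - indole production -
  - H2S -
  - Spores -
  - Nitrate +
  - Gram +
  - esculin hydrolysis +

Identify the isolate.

Gram +: excludes Fusobacterium nucleatum, Fusobacterium necrophorum, Bacteroides fragilis, Prevotella melaninogenica — 7 left.
Spores -: excludes Clostridium perfringens, Clostridium septicum, Clostridium tetani, Clostridium difficile — 3 left.
Nitrate +: excludes Peptostreptococcus anaerobius — 2 left.
H2S -: all 2 remaining candidates are consistent.
esculin hydrolysis +: all 2 remaining candidates are consistent.
indole production -: excludes Cutibacterium acnes — 1 left.

Actinomyces israelii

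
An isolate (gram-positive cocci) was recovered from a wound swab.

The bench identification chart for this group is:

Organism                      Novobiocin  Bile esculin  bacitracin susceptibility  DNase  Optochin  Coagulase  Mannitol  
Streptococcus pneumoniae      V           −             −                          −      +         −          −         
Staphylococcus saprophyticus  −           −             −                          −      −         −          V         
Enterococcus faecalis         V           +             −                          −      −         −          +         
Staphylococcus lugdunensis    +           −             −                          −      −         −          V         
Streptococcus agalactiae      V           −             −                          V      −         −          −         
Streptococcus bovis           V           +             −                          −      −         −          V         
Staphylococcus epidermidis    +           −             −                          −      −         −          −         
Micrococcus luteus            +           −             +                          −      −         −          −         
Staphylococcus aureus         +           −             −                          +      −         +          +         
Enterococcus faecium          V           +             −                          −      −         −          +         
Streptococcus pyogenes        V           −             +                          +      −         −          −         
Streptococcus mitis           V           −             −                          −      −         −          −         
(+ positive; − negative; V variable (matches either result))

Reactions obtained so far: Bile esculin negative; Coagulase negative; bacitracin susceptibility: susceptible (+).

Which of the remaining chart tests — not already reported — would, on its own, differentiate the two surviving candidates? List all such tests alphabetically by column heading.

bacitracin susceptibility +: excludes 10 organisms — 2 left.
Coagulase −: all 2 remaining candidates are consistent.
Bile esculin −: all 2 remaining candidates are consistent.
Two candidates remain: Micrococcus luteus and Streptococcus pyogenes.
  Novobiocin: + vs V — variable for at least one, does not separate.
  DNase: Micrococcus luteus −, Streptococcus pyogenes + — discriminates.
  Optochin: − vs − — same for both, does not separate.
  Mannitol: − vs − — same for both, does not separate.

DNase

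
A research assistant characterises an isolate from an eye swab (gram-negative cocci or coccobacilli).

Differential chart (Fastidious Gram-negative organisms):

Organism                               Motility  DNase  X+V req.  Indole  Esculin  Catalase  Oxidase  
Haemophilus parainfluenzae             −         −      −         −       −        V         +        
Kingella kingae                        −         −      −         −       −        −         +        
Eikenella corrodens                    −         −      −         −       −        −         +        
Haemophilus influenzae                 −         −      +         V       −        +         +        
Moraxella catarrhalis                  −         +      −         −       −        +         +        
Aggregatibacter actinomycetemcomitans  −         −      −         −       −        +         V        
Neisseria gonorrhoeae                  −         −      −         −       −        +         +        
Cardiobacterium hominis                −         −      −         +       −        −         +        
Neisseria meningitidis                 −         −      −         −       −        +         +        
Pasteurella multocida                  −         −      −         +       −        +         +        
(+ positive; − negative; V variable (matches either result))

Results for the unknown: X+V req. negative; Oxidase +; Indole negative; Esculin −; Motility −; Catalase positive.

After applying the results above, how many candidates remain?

X+V req. −: excludes Haemophilus influenzae — 9 left.
Indole −: excludes Cardiobacterium hominis, Pasteurella multocida — 7 left.
Catalase +: excludes Kingella kingae, Eikenella corrodens — 5 left.
Esculin −: all 5 remaining candidates are consistent.
Oxidase +: all 5 remaining candidates are consistent.
Motility −: all 5 remaining candidates are consistent.
Still consistent: Aggregatibacter actinomycetemcomitans, Haemophilus parainfluenzae, Moraxella catarrhalis, Neisseria gonorrhoeae, Neisseria meningitidis.

5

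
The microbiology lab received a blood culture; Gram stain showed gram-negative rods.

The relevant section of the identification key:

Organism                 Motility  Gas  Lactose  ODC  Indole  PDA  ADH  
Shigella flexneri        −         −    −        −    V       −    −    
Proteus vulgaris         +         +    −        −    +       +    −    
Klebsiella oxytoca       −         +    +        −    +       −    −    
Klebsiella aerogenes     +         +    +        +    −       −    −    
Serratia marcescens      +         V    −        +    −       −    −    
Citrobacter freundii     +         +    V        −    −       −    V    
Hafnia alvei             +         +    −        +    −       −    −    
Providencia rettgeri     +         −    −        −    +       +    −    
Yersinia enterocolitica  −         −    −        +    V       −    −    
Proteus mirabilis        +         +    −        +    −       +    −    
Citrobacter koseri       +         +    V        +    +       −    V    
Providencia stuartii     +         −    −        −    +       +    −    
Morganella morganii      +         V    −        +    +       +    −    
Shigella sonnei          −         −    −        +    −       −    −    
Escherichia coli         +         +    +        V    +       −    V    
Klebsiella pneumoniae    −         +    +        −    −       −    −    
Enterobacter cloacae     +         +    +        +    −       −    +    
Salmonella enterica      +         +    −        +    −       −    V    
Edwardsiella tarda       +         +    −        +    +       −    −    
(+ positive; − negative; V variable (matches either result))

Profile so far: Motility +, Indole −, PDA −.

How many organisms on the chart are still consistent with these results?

6

Motility +: excludes 5 organisms — 14 left.
PDA −: excludes 5 organisms — 9 left.
Indole −: excludes Citrobacter koseri, Escherichia coli, Edwardsiella tarda — 6 left.
Still consistent: Citrobacter freundii, Enterobacter cloacae, Hafnia alvei, Klebsiella aerogenes, Salmonella enterica, Serratia marcescens.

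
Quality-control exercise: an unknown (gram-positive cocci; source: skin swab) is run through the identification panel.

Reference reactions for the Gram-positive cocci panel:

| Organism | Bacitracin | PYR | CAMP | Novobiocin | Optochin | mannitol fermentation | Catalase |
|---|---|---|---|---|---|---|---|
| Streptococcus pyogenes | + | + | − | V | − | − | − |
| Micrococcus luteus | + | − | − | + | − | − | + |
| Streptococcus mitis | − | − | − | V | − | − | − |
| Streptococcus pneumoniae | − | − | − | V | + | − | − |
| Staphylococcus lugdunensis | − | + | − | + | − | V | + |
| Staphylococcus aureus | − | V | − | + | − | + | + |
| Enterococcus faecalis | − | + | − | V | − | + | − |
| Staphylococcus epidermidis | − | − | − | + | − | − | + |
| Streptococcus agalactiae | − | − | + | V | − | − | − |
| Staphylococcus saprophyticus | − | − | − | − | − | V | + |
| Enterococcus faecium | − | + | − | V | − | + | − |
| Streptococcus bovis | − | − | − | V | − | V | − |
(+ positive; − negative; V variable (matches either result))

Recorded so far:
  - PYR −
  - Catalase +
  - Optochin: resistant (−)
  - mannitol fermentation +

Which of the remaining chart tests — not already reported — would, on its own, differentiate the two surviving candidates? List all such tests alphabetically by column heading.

Novobiocin

PYR −: excludes Streptococcus pyogenes, Staphylococcus lugdunensis, Enterococcus faecalis, Enterococcus faecium — 8 left.
Optochin −: excludes Streptococcus pneumoniae — 7 left.
Catalase +: excludes Streptococcus mitis, Streptococcus agalactiae, Streptococcus bovis — 4 left.
mannitol fermentation +: excludes Micrococcus luteus, Staphylococcus epidermidis — 2 left.
Two candidates remain: Staphylococcus aureus and Staphylococcus saprophyticus.
  Bacitracin: − vs − — same for both, does not separate.
  CAMP: − vs − — same for both, does not separate.
  Novobiocin: Staphylococcus aureus +, Staphylococcus saprophyticus − — discriminates.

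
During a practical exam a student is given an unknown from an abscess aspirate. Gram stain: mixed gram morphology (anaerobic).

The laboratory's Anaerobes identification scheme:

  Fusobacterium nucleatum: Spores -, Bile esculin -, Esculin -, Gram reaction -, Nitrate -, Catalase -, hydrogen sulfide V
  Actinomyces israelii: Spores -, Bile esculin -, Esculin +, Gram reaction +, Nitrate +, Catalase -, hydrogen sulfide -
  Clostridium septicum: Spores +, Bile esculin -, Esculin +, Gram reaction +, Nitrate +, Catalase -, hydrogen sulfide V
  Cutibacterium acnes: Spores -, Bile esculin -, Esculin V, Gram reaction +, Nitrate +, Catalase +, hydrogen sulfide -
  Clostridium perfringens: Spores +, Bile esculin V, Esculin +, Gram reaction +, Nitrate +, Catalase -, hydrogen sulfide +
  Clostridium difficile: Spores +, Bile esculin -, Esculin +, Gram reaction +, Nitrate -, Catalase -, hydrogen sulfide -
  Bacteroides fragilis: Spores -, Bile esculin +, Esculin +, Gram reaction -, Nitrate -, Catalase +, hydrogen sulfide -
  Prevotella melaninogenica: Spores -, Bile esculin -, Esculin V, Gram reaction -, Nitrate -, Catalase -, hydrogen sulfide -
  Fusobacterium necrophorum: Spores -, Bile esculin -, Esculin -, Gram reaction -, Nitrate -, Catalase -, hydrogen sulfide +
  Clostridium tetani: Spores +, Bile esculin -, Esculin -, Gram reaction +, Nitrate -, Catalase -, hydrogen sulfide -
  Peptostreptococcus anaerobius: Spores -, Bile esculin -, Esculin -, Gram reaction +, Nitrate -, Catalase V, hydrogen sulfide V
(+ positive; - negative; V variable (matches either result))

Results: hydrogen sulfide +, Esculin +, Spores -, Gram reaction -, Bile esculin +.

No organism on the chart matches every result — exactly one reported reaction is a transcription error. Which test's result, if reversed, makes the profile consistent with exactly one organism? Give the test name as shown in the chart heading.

As reported, no row in the chart matches all 5 reactions.
Reversing hydrogen sulfide (to -) → unique match: Bacteroides fragilis.
Reversing Bile esculin → still no organism matches.
Reversing Spores → still no organism matches.
Reversing Gram reaction → still no organism matches.
Reversing Esculin → still no organism matches.

hydrogen sulfide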